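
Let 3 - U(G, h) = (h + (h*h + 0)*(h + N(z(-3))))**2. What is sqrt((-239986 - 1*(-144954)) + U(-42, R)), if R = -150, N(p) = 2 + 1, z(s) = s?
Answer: I*sqrt(10940548617529) ≈ 3.3076e+6*I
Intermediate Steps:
N(p) = 3
U(G, h) = 3 - (h + h**2*(3 + h))**2 (U(G, h) = 3 - (h + (h*h + 0)*(h + 3))**2 = 3 - (h + (h**2 + 0)*(3 + h))**2 = 3 - (h + h**2*(3 + h))**2)
sqrt((-239986 - 1*(-144954)) + U(-42, R)) = sqrt((-239986 - 1*(-144954)) + (3 - 1*(-150)**2*(1 + (-150)**2 + 3*(-150))**2)) = sqrt((-239986 + 144954) + (3 - 1*22500*(1 + 22500 - 450)**2)) = sqrt(-95032 + (3 - 1*22500*22051**2)) = sqrt(-95032 + (3 - 1*22500*486246601)) = sqrt(-95032 + (3 - 10940548522500)) = sqrt(-95032 - 10940548522497) = sqrt(-10940548617529) = I*sqrt(10940548617529)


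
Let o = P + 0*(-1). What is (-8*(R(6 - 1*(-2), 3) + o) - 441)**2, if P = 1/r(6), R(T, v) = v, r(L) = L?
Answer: 1957201/9 ≈ 2.1747e+5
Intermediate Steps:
P = 1/6 ≈ 0.16667
o = 1/6 (o = 1/6 + 0*(-1) = 1/6 + 0 = 1/6 ≈ 0.16667)
(-8*(R(6 - 1*(-2), 3) + o) - 441)**2 = (-8*(3 + 1/6) - 441)**2 = (-8*19/6 - 441)**2 = (-76/3 - 441)**2 = (-1399/3)**2 = 1957201/9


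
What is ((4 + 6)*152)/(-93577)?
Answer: -1520/93577 ≈ -0.016243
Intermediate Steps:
((4 + 6)*152)/(-93577) = (10*152)*(-1/93577) = 1520*(-1/93577) = -1520/93577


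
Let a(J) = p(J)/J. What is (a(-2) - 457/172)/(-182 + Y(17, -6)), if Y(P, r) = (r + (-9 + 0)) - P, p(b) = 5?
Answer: 887/36808 ≈ 0.024098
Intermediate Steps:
Y(P, r) = -9 + r - P (Y(P, r) = (r - 9) - P = (-9 + r) - P = -9 + r - P)
a(J) = 5/J
(a(-2) - 457/172)/(-182 + Y(17, -6)) = (5/(-2) - 457/172)/(-182 + (-9 - 6 - 1*17)) = (5*(-½) - 457*1/172)/(-182 + (-9 - 6 - 17)) = (-5/2 - 457/172)/(-182 - 32) = -887/172/(-214) = -887/172*(-1/214) = 887/36808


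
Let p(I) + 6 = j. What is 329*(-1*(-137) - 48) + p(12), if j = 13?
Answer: 29288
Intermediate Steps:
p(I) = 7 (p(I) = -6 + 13 = 7)
329*(-1*(-137) - 48) + p(12) = 329*(-1*(-137) - 48) + 7 = 329*(137 - 48) + 7 = 329*89 + 7 = 29281 + 7 = 29288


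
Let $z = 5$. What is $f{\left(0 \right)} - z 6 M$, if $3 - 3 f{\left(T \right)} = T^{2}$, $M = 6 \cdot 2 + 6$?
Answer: $-539$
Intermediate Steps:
$M = 18$ ($M = 12 + 6 = 18$)
$f{\left(T \right)} = 1 - \frac{T^{2}}{3}$
$f{\left(0 \right)} - z 6 M = \left(1 - \frac{0^{2}}{3}\right) - 5 \cdot 6 \cdot 18 = \left(1 - 0\right) - 30 \cdot 18 = \left(1 + 0\right) - 540 = 1 - 540 = -539$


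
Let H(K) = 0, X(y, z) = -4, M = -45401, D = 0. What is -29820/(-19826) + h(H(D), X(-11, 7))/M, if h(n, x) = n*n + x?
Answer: 676968562/450060113 ≈ 1.5042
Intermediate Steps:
h(n, x) = x + n**2 (h(n, x) = n**2 + x = x + n**2)
-29820/(-19826) + h(H(D), X(-11, 7))/M = -29820/(-19826) + (-4 + 0**2)/(-45401) = -29820*(-1/19826) + (-4 + 0)*(-1/45401) = 14910/9913 - 4*(-1/45401) = 14910/9913 + 4/45401 = 676968562/450060113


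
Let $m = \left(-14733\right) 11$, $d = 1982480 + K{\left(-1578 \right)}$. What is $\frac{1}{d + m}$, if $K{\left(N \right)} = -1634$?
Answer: $\frac{1}{1818783} \approx 5.4982 \cdot 10^{-7}$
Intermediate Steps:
$d = 1980846$ ($d = 1982480 - 1634 = 1980846$)
$m = -162063$
$\frac{1}{d + m} = \frac{1}{1980846 - 162063} = \frac{1}{1818783}$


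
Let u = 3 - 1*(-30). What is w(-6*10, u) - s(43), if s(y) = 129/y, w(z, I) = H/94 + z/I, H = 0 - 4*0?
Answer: -53/11 ≈ -4.8182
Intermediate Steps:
H = 0 (H = 0 + 0 = 0)
u = 33 (u = 3 + 30 = 33)
w(z, I) = z/I (w(z, I) = 0/94 + z/I = 0*(1/94) + z/I = 0 + z/I = z/I)
w(-6*10, u) - s(43) = -6*10/33 - 129/43 = -60*1/33 - 129/43 = -20/11 - 1*3 = -20/11 - 3 = -53/11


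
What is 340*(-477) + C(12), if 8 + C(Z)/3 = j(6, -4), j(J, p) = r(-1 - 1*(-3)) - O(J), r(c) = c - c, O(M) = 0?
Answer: -162204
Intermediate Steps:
r(c) = 0
j(J, p) = 0 (j(J, p) = 0 - 1*0 = 0 + 0 = 0)
C(Z) = -24 (C(Z) = -24 + 3*0 = -24 + 0 = -24)
340*(-477) + C(12) = 340*(-477) - 24 = -162180 - 24 = -162204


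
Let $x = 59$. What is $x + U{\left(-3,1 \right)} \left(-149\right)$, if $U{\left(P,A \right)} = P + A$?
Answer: $357$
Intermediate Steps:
$U{\left(P,A \right)} = A + P$
$x + U{\left(-3,1 \right)} \left(-149\right) = 59 + \left(1 - 3\right) \left(-149\right) = 59 - -298 = 59 + 298 = 357$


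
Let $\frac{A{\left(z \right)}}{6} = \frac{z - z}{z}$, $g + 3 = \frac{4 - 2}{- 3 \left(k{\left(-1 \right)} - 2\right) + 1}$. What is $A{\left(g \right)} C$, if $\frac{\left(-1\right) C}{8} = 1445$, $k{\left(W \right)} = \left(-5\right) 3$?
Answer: $0$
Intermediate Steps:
$k{\left(W \right)} = -15$
$C = -11560$ ($C = \left(-8\right) 1445 = -11560$)
$g = - \frac{77}{26}$ ($g = -3 + \frac{4 - 2}{- 3 \left(-15 - 2\right) + 1} = -3 + \frac{2}{\left(-3\right) \left(-17\right) + 1} = -3 + \frac{2}{51 + 1} = -3 + \frac{2}{52} = -3 + 2 \cdot \frac{1}{52} = -3 + \frac{1}{26} = - \frac{77}{26} \approx -2.9615$)
$A{\left(z \right)} = 0$ ($A{\left(z \right)} = 6 \frac{z - z}{z} = 6 \frac{0}{z} = 6 \cdot 0 = 0$)
$A{\left(g \right)} C = 0 \left(-11560\right) = 0$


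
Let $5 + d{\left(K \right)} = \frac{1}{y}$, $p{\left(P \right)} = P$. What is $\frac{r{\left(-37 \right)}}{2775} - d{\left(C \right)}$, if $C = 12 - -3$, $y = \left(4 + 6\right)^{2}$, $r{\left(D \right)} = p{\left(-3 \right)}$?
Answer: $\frac{18459}{3700} \approx 4.9889$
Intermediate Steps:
$r{\left(D \right)} = -3$
$y = 100$ ($y = 10^{2} = 100$)
$C = 15$ ($C = 12 + 3 = 15$)
$d{\left(K \right)} = - \frac{499}{100}$ ($d{\left(K \right)} = -5 + \frac{1}{100} = - \frac{499}{100}$)
$\frac{r{\left(-37 \right)}}{2775} - d{\left(C \right)} = - \frac{3}{2775} - - \frac{499}{100} = \left(-3\right) \frac{1}{2775} + \frac{499}{100} = - \frac{1}{925} + \frac{499}{100} = \frac{18459}{3700}$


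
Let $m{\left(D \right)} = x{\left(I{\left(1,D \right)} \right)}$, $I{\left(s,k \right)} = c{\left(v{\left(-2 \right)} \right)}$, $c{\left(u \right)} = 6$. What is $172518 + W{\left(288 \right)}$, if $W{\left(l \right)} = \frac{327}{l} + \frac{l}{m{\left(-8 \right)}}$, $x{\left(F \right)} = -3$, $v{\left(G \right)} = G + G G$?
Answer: $\frac{16552621}{96} \approx 1.7242 \cdot 10^{5}$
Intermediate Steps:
$v{\left(G \right)} = G + G^{2}$
$I{\left(s,k \right)} = 6$
$m{\left(D \right)} = -3$
$W{\left(l \right)} = \frac{327}{l} - \frac{l}{3}$ ($W{\left(l \right)} = \frac{327}{l} + \frac{l}{-3} = \frac{327}{l} + l \left(- \frac{1}{3}\right) = \frac{327}{l} - \frac{l}{3}$)
$172518 + W{\left(288 \right)} = 172518 + \left(\frac{327}{288} - 96\right) = 172518 + \left(327 \cdot \frac{1}{288} - 96\right) = 172518 + \left(\frac{109}{96} - 96\right) = 172518 - \frac{9107}{96} = \frac{16552621}{96}$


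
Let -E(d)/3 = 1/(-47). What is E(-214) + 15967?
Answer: 750452/47 ≈ 15967.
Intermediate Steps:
E(d) = 3/47 (E(d) = -3/(-47) = -3*(-1/47) = 3/47)
E(-214) + 15967 = 3/47 + 15967 = 750452/47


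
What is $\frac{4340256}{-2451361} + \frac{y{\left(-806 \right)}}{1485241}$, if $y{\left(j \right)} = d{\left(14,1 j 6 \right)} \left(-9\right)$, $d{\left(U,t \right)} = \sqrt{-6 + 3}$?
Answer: $- \frac{4340256}{2451361} - \frac{9 i \sqrt{3}}{1485241} \approx -1.7705 - 1.0496 \cdot 10^{-5} i$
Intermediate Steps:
$d{\left(U,t \right)} = i \sqrt{3}$ ($d{\left(U,t \right)} = \sqrt{-3} = i \sqrt{3}$)
$y{\left(j \right)} = - 9 i \sqrt{3}$ ($y{\left(j \right)} = i \sqrt{3} \left(-9\right) = - 9 i \sqrt{3}$)
$\frac{4340256}{-2451361} + \frac{y{\left(-806 \right)}}{1485241} = \frac{4340256}{-2451361} + \frac{\left(-9\right) i \sqrt{3}}{1485241} = 4340256 \left(- \frac{1}{2451361}\right) + - 9 i \sqrt{3} \cdot \frac{1}{1485241} = - \frac{4340256}{2451361} - \frac{9 i \sqrt{3}}{1485241}$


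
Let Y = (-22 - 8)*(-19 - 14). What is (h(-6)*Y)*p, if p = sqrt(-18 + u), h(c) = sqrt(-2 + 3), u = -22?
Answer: 1980*I*sqrt(10) ≈ 6261.3*I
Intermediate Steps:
Y = 990 (Y = -30*(-33) = 990)
h(c) = 1 (h(c) = sqrt(1) = 1)
p = 2*I*sqrt(10) (p = sqrt(-18 - 22) = sqrt(-40) = 2*I*sqrt(10) ≈ 6.3246*I)
(h(-6)*Y)*p = (1*990)*(2*I*sqrt(10)) = 990*(2*I*sqrt(10)) = 1980*I*sqrt(10)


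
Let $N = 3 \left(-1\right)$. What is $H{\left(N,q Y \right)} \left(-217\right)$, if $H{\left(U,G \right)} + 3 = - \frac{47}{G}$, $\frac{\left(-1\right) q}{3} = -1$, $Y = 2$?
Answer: $\frac{14105}{6} \approx 2350.8$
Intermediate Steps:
$q = 3$ ($q = \left(-3\right) \left(-1\right) = 3$)
$N = -3$
$H{\left(U,G \right)} = -3 - \frac{47}{G}$
$H{\left(N,q Y \right)} \left(-217\right) = \left(-3 - \frac{47}{3 \cdot 2}\right) \left(-217\right) = \left(-3 - \frac{47}{6}\right) \left(-217\right) = \left(- \frac{65}{6}\right) \left(-217\right) = \frac{14105}{6}$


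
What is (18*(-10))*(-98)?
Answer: 17640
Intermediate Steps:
(18*(-10))*(-98) = -180*(-98) = 17640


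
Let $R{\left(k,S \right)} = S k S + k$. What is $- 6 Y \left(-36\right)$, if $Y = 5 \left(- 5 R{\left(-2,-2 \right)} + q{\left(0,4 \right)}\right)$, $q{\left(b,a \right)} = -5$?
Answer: $48600$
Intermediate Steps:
$R{\left(k,S \right)} = k + k S^{2}$ ($R{\left(k,S \right)} = k S^{2} + k = k + k S^{2}$)
$Y = 225$ ($Y = 5 \left(- 5 \left(- 2 \left(1 + \left(-2\right)^{2}\right)\right) - 5\right) = 5 \left(- 5 \left(- 2 \left(1 + 4\right)\right) - 5\right) = 5 \left(- 5 \left(\left(-2\right) 5\right) - 5\right) = 5 \left(\left(-5\right) \left(-10\right) - 5\right) = 5 \left(50 - 5\right) = 5 \cdot 45 = 225$)
$- 6 Y \left(-36\right) = \left(-6\right) 225 \left(-36\right) = \left(-1350\right) \left(-36\right) = 48600$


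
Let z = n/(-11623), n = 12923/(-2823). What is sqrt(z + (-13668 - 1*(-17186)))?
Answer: sqrt(3787512855998467305)/32811729 ≈ 59.313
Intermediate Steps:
n = -12923/2823 (n = 12923*(-1/2823) = -12923/2823 ≈ -4.5778)
z = 12923/32811729 (z = -12923/2823/(-11623) = -12923/2823*(-1/11623) = 12923/32811729 ≈ 0.00039385)
sqrt(z + (-13668 - 1*(-17186))) = sqrt(12923/32811729 + (-13668 - 1*(-17186))) = sqrt(12923/32811729 + (-13668 + 17186)) = sqrt(12923/32811729 + 3518) = sqrt(115431675545/32811729) = sqrt(3787512855998467305)/32811729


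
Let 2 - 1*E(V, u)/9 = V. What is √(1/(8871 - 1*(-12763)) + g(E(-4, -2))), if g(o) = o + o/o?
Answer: √25741669214/21634 ≈ 7.4162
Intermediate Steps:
E(V, u) = 18 - 9*V
g(o) = 1 + o (g(o) = o + 1 = 1 + o)
√(1/(8871 - 1*(-12763)) + g(E(-4, -2))) = √(1/(8871 - 1*(-12763)) + (1 + (18 - 9*(-4)))) = √(1/(8871 + 12763) + (1 + (18 + 36))) = √(1/21634 + (1 + 54)) = √(1/21634 + 55) = √(1189871/21634) = √25741669214/21634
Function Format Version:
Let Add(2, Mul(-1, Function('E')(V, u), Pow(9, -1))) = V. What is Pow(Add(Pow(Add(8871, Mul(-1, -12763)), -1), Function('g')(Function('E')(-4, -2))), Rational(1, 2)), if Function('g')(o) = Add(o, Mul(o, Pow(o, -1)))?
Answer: Mul(Rational(1, 21634), Pow(25741669214, Rational(1, 2))) ≈ 7.4162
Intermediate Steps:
Function('E')(V, u) = Add(18, Mul(-9, V))
Function('g')(o) = Add(1, o) (Function('g')(o) = Add(o, 1) = Add(1, o))
Pow(Add(Pow(Add(8871, Mul(-1, -12763)), -1), Function('g')(Function('E')(-4, -2))), Rational(1, 2)) = Pow(Add(Pow(Add(8871, Mul(-1, -12763)), -1), Add(1, Add(18, Mul(-9, -4)))), Rational(1, 2)) = Pow(Add(Pow(Add(8871, 12763), -1), Add(1, Add(18, 36))), Rational(1, 2)) = Pow(Add(Pow(21634, -1), Add(1, 54)), Rational(1, 2)) = Pow(Add(Rational(1, 21634), 55), Rational(1, 2)) = Pow(Rational(1189871, 21634), Rational(1, 2)) = Mul(Rational(1, 21634), Pow(25741669214, Rational(1, 2)))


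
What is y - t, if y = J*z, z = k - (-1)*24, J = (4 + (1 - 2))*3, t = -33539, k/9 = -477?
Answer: -4882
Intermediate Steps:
k = -4293 (k = 9*(-477) = -4293)
J = 9 (J = (4 - 1)*3 = 3*3 = 9)
z = -4269 (z = -4293 - (-1)*24 = -4293 - 1*(-24) = -4293 + 24 = -4269)
y = -38421 (y = 9*(-4269) = -38421)
y - t = -38421 - 1*(-33539) = -38421 + 33539 = -4882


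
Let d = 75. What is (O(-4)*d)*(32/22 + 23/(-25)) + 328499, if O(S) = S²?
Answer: 3620545/11 ≈ 3.2914e+5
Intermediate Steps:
(O(-4)*d)*(32/22 + 23/(-25)) + 328499 = ((-4)²*75)*(32/22 + 23/(-25)) + 328499 = (16*75)*(32*(1/22) + 23*(-1/25)) + 328499 = 1200*(16/11 - 23/25) + 328499 = 1200*(147/275) + 328499 = 7056/11 + 328499 = 3620545/11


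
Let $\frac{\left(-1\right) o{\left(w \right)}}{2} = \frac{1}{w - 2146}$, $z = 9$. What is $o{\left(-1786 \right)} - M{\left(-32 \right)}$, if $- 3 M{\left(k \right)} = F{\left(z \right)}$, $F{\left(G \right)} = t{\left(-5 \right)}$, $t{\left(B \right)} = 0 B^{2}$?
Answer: $\frac{1}{1966} \approx 0.00050865$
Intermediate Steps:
$t{\left(B \right)} = 0$
$o{\left(w \right)} = - \frac{2}{-2146 + w}$ ($o{\left(w \right)} = - \frac{2}{w - 2146} = - \frac{2}{-2146 + w}$)
$F{\left(G \right)} = 0$
$M{\left(k \right)} = 0$ ($M{\left(k \right)} = \left(- \frac{1}{3}\right) 0 = 0$)
$o{\left(-1786 \right)} - M{\left(-32 \right)} = - \frac{2}{-2146 - 1786} - 0 = - \frac{2}{-3932} + 0 = \left(-2\right) \left(- \frac{1}{3932}\right) + 0 = \frac{1}{1966} + 0 = \frac{1}{1966}$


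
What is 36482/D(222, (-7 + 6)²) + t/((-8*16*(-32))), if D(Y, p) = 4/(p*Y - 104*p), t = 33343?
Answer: 4408226367/4096 ≈ 1.0762e+6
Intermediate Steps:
D(Y, p) = 4/(-104*p + Y*p) (D(Y, p) = 4/(Y*p - 104*p) = 4/(-104*p + Y*p))
36482/D(222, (-7 + 6)²) + t/((-8*16*(-32))) = 36482/((4/(((-7 + 6)²)*(-104 + 222)))) + 33343/((-8*16*(-32))) = 36482/((4/((-1)²*118))) + 33343/((-128*(-32))) = 36482/((4*(1/118)/1)) + 33343/4096 = 36482/((4*1*(1/118))) + 33343*(1/4096) = 36482/(2/59) + 33343/4096 = 36482*(59/2) + 33343/4096 = 1076219 + 33343/4096 = 4408226367/4096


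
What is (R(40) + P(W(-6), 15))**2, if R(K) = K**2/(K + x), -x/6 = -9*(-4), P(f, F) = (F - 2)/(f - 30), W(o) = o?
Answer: 14010049/156816 ≈ 89.341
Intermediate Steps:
P(f, F) = (-2 + F)/(-30 + f)
x = -216 (x = -(-54)*(-4) = -6*36 = -216)
R(K) = K**2/(-216 + K) (R(K) = K**2/(K - 216) = K**2/(-216 + K))
(R(40) + P(W(-6), 15))**2 = (40**2/(-216 + 40) + (-2 + 15)/(-30 - 6))**2 = (1600/(-176) + 13/(-36))**2 = (1600*(-1/176) - 1/36*13)**2 = (-100/11 - 13/36)**2 = (-3743/396)**2 = 14010049/156816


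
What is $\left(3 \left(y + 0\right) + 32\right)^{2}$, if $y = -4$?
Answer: $400$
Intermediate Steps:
$\left(3 \left(y + 0\right) + 32\right)^{2} = \left(3 \left(-4 + 0\right) + 32\right)^{2} = \left(3 \left(-4\right) + 32\right)^{2} = \left(-12 + 32\right)^{2} = 20^{2} = 400$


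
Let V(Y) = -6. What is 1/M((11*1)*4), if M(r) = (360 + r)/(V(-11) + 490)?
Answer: 121/101 ≈ 1.1980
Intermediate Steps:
M(r) = 90/121 + r/484 (M(r) = (360 + r)/(-6 + 490) = (360 + r)/484 = (360 + r)*(1/484) = 90/121 + r/484)
1/M((11*1)*4) = 1/(90/121 + ((11*1)*4)/484) = 1/(90/121 + (11*4)/484) = 1/(90/121 + (1/484)*44) = 1/(90/121 + 1/11) = 1/(101/121) = 121/101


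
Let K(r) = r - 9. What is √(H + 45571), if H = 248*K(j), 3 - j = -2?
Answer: √44579 ≈ 211.14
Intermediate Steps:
j = 5 (j = 3 - 1*(-2) = 3 + 2 = 5)
K(r) = -9 + r
H = -992 (H = 248*(-9 + 5) = 248*(-4) = -992)
√(H + 45571) = √(-992 + 45571) = √44579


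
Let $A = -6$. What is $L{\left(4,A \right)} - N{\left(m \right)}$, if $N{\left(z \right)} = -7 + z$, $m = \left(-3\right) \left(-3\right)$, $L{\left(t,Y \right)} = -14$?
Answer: $-16$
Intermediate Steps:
$m = 9$
$L{\left(4,A \right)} - N{\left(m \right)} = -14 - \left(-7 + 9\right) = -14 - 2 = -16$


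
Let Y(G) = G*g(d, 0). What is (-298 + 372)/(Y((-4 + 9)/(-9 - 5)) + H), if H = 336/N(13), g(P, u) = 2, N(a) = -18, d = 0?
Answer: -42/11 ≈ -3.8182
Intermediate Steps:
H = -56/3 (H = 336/(-18) = 336*(-1/18) = -56/3 ≈ -18.667)
Y(G) = 2*G (Y(G) = G*2 = 2*G)
(-298 + 372)/(Y((-4 + 9)/(-9 - 5)) + H) = (-298 + 372)/(2*((-4 + 9)/(-9 - 5)) - 56/3) = 74/(2*(5/(-14)) - 56/3) = 74/(2*(5*(-1/14)) - 56/3) = 74/(2*(-5/14) - 56/3) = 74/(-5/7 - 56/3) = 74/(-407/21) = 74*(-21/407) = -42/11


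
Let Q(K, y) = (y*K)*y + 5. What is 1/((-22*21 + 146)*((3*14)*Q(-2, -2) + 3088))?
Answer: -1/935992 ≈ -1.0684e-6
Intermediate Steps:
Q(K, y) = 5 + K*y**2 (Q(K, y) = (K*y)*y + 5 = K*y**2 + 5 = 5 + K*y**2)
1/((-22*21 + 146)*((3*14)*Q(-2, -2) + 3088)) = 1/((-22*21 + 146)*((3*14)*(5 - 2*(-2)**2) + 3088)) = 1/((-462 + 146)*(42*(5 - 2*4) + 3088)) = 1/(-316*(42*(5 - 8) + 3088)) = 1/(-316*(42*(-3) + 3088)) = 1/(-316*(-126 + 3088)) = 1/(-316*2962) = 1/(-935992) = -1/935992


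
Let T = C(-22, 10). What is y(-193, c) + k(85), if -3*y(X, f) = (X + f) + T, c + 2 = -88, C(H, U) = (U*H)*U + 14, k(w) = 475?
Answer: 1298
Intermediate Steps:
C(H, U) = 14 + H*U² (C(H, U) = (H*U)*U + 14 = H*U² + 14 = 14 + H*U²)
T = -2186 (T = 14 - 22*10² = 14 - 22*100 = 14 - 2200 = -2186)
c = -90 (c = -2 - 88 = -90)
y(X, f) = 2186/3 - X/3 - f/3 (y(X, f) = -((X + f) - 2186)/3 = -(-2186 + X + f)/3 = 2186/3 - X/3 - f/3)
y(-193, c) + k(85) = (2186/3 - ⅓*(-193) - ⅓*(-90)) + 475 = (2186/3 + 193/3 + 30) + 475 = 823 + 475 = 1298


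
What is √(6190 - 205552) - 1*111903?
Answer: -111903 + I*√199362 ≈ -1.119e+5 + 446.5*I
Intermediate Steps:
√(6190 - 205552) - 1*111903 = √(-199362) - 111903 = I*√199362 - 111903 = -111903 + I*√199362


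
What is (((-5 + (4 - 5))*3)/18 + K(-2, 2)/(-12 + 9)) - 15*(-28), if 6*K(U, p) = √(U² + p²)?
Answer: 419 - √2/9 ≈ 418.84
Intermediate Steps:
K(U, p) = √(U² + p²)/6
(((-5 + (4 - 5))*3)/18 + K(-2, 2)/(-12 + 9)) - 15*(-28) = (((-5 + (4 - 5))*3)/18 + (√((-2)² + 2²)/6)/(-12 + 9)) - 15*(-28) = (((-5 - 1)*3)*(1/18) + (√(4 + 4)/6)/(-3)) + 420 = (-6*3*(1/18) + (√8/6)*(-⅓)) + 420 = (-18*1/18 + ((2*√2)/6)*(-⅓)) + 420 = (-1 + (√2/3)*(-⅓)) + 420 = (-1 - √2/9) + 420 = 419 - √2/9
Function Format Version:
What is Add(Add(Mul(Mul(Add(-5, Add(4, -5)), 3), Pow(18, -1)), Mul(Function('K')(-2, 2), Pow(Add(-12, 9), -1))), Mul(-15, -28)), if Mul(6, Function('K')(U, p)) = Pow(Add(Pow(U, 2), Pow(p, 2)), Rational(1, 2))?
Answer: Add(419, Mul(Rational(-1, 9), Pow(2, Rational(1, 2)))) ≈ 418.84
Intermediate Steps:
Function('K')(U, p) = Mul(Rational(1, 6), Pow(Add(Pow(U, 2), Pow(p, 2)), Rational(1, 2)))
Add(Add(Mul(Mul(Add(-5, Add(4, -5)), 3), Pow(18, -1)), Mul(Function('K')(-2, 2), Pow(Add(-12, 9), -1))), Mul(-15, -28)) = Add(Add(Mul(Mul(Add(-5, Add(4, -5)), 3), Pow(18, -1)), Mul(Mul(Rational(1, 6), Pow(Add(Pow(-2, 2), Pow(2, 2)), Rational(1, 2))), Pow(Add(-12, 9), -1))), Mul(-15, -28)) = Add(Add(Mul(Mul(Add(-5, -1), 3), Rational(1, 18)), Mul(Mul(Rational(1, 6), Pow(Add(4, 4), Rational(1, 2))), Pow(-3, -1))), 420) = Add(Add(Mul(Mul(-6, 3), Rational(1, 18)), Mul(Mul(Rational(1, 6), Pow(8, Rational(1, 2))), Rational(-1, 3))), 420) = Add(Add(Mul(-18, Rational(1, 18)), Mul(Mul(Rational(1, 6), Mul(2, Pow(2, Rational(1, 2)))), Rational(-1, 3))), 420) = Add(Add(-1, Mul(Mul(Rational(1, 3), Pow(2, Rational(1, 2))), Rational(-1, 3))), 420) = Add(Add(-1, Mul(Rational(-1, 9), Pow(2, Rational(1, 2)))), 420) = Add(419, Mul(Rational(-1, 9), Pow(2, Rational(1, 2))))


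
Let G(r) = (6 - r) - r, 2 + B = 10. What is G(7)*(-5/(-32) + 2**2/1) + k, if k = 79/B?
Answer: -187/8 ≈ -23.375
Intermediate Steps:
B = 8 (B = -2 + 10 = 8)
G(r) = 6 - 2*r
k = 79/8 ≈ 9.8750
G(7)*(-5/(-32) + 2**2/1) + k = (6 - 2*7)*(-5/(-32) + 2**2/1) + 79/8 = (6 - 14)*(-5*(-1/32) + 4*1) + 79/8 = -8*(5/32 + 4) + 79/8 = -8*133/32 + 79/8 = -133/4 + 79/8 = -187/8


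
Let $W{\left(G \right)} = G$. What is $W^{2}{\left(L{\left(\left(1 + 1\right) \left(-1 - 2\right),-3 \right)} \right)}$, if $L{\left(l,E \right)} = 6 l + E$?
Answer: $1521$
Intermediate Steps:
$L{\left(l,E \right)} = E + 6 l$
$W^{2}{\left(L{\left(\left(1 + 1\right) \left(-1 - 2\right),-3 \right)} \right)} = \left(-3 + 6 \left(1 + 1\right) \left(-1 - 2\right)\right)^{2} = \left(-3 + 6 \cdot 2 \left(-3\right)\right)^{2} = \left(-3 + 6 \left(-6\right)\right)^{2} = \left(-3 - 36\right)^{2} = \left(-39\right)^{2} = 1521$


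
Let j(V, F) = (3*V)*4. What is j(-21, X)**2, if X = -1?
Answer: 63504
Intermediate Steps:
j(V, F) = 12*V
j(-21, X)**2 = (12*(-21))**2 = (-252)**2 = 63504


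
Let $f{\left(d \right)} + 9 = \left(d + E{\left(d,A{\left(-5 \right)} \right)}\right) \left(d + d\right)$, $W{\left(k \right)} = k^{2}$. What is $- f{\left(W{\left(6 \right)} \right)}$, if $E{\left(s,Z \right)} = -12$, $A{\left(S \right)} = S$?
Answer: $-1719$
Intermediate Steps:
$f{\left(d \right)} = -9 + 2 d \left(-12 + d\right)$ ($f{\left(d \right)} = -9 + \left(d - 12\right) \left(d + d\right) = -9 + \left(-12 + d\right) 2 d = -9 + 2 d \left(-12 + d\right)$)
$- f{\left(W{\left(6 \right)} \right)} = - (-9 - 24 \cdot 6^{2} + 2 \left(6^{2}\right)^{2}) = - (-9 - 864 + 2 \cdot 36^{2}) = - (-9 - 864 + 2 \cdot 1296) = - (-9 - 864 + 2592) = \left(-1\right) 1719 = -1719$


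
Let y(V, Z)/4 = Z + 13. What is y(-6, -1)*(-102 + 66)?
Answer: -1728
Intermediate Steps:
y(V, Z) = 52 + 4*Z (y(V, Z) = 4*(Z + 13) = 4*(13 + Z) = 52 + 4*Z)
y(-6, -1)*(-102 + 66) = (52 + 4*(-1))*(-102 + 66) = (52 - 4)*(-36) = 48*(-36) = -1728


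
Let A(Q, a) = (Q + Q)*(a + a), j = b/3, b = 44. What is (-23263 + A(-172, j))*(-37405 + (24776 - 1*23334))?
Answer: 3598493743/3 ≈ 1.1995e+9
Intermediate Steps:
j = 44/3 ≈ 14.667
A(Q, a) = 4*Q*a (A(Q, a) = (2*Q)*(2*a) = 4*Q*a)
(-23263 + A(-172, j))*(-37405 + (24776 - 1*23334)) = (-23263 + 4*(-172)*(44/3))*(-37405 + (24776 - 1*23334)) = (-23263 - 30272/3)*(-37405 + (24776 - 23334)) = -100061*(-37405 + 1442)/3 = -100061/3*(-35963) = 3598493743/3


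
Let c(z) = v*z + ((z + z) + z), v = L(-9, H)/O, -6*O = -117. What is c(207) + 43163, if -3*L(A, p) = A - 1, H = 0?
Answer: 569652/13 ≈ 43819.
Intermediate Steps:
L(A, p) = ⅓ - A/3 (L(A, p) = -(A - 1)/3 = -(-1 + A)/3 = ⅓ - A/3)
O = 39/2 (O = -⅙*(-117) = 39/2 ≈ 19.500)
v = 20/117 (v = (⅓ - ⅓*(-9))/(39/2) = (⅓ + 3)*(2/39) = (10/3)*(2/39) = 20/117 ≈ 0.17094)
c(z) = 371*z/117 (c(z) = 20*z/117 + ((z + z) + z) = 20*z/117 + (2*z + z) = 20*z/117 + 3*z = 371*z/117)
c(207) + 43163 = (371/117)*207 + 43163 = 8533/13 + 43163 = 569652/13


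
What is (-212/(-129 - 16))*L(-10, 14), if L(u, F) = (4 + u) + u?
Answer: -3392/145 ≈ -23.393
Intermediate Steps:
L(u, F) = 4 + 2*u
(-212/(-129 - 16))*L(-10, 14) = (-212/(-129 - 16))*(4 + 2*(-10)) = (-212/(-145))*(4 - 20) = -212*(-1/145)*(-16) = (212/145)*(-16) = -3392/145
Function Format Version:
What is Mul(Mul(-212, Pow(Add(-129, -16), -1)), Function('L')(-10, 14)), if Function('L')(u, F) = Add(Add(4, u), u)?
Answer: Rational(-3392, 145) ≈ -23.393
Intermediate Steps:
Function('L')(u, F) = Add(4, Mul(2, u))
Mul(Mul(-212, Pow(Add(-129, -16), -1)), Function('L')(-10, 14)) = Mul(Mul(-212, Pow(Add(-129, -16), -1)), Add(4, Mul(2, -10))) = Mul(Mul(-212, Pow(-145, -1)), Add(4, -20)) = Mul(Mul(-212, Rational(-1, 145)), -16) = Mul(Rational(212, 145), -16) = Rational(-3392, 145)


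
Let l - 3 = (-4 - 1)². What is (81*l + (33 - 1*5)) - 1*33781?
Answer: -31485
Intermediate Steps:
l = 28 (l = 3 + (-4 - 1)² = 3 + (-5)² = 3 + 25 = 28)
(81*l + (33 - 1*5)) - 1*33781 = (81*28 + (33 - 1*5)) - 1*33781 = (2268 + (33 - 5)) - 33781 = (2268 + 28) - 33781 = 2296 - 33781 = -31485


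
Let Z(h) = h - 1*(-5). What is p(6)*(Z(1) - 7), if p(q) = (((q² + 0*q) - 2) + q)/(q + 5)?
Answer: -40/11 ≈ -3.6364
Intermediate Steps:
Z(h) = 5 + h (Z(h) = h + 5 = 5 + h)
p(q) = (-2 + q + q²)/(5 + q) (p(q) = (((q² + 0) - 2) + q)/(5 + q) = ((q² - 2) + q)/(5 + q) = ((-2 + q²) + q)/(5 + q) = (-2 + q + q²)/(5 + q))
p(6)*(Z(1) - 7) = ((-2 + 6 + 6²)/(5 + 6))*((5 + 1) - 7) = ((-2 + 6 + 36)/11)*(6 - 7) = ((1/11)*40)*(-1) = (40/11)*(-1) = -40/11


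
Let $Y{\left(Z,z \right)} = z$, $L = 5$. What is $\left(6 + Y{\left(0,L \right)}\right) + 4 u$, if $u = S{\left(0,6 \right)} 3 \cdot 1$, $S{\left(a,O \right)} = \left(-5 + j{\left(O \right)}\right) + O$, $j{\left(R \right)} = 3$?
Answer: $59$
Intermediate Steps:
$S{\left(a,O \right)} = -2 + O$ ($S{\left(a,O \right)} = \left(-5 + 3\right) + O = -2 + O$)
$u = 12$ ($u = \left(-2 + 6\right) 3 \cdot 1 = 4 \cdot 3 \cdot 1 = 12 \cdot 1 = 12$)
$\left(6 + Y{\left(0,L \right)}\right) + 4 u = \left(6 + 5\right) + 4 \cdot 12 = 11 + 48 = 59$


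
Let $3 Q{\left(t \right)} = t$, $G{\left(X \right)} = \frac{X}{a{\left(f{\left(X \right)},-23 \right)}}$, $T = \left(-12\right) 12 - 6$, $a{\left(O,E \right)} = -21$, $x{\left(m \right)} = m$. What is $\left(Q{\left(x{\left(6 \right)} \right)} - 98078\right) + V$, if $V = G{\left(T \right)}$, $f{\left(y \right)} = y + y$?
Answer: $- \frac{686482}{7} \approx -98069.0$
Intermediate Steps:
$f{\left(y \right)} = 2 y$
$T = -150$ ($T = -144 - 6 = -150$)
$G{\left(X \right)} = - \frac{X}{21}$ ($G{\left(X \right)} = \frac{X}{-21} = X \left(- \frac{1}{21}\right) = - \frac{X}{21}$)
$V = \frac{50}{7}$ ($V = \left(- \frac{1}{21}\right) \left(-150\right) = \frac{50}{7} \approx 7.1429$)
$Q{\left(t \right)} = \frac{t}{3}$
$\left(Q{\left(x{\left(6 \right)} \right)} - 98078\right) + V = \left(\frac{1}{3} \cdot 6 - 98078\right) + \frac{50}{7} = \left(2 - 98078\right) + \frac{50}{7} = -98076 + \frac{50}{7} = - \frac{686482}{7}$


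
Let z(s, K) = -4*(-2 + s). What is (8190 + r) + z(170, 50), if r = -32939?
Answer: -25421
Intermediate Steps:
z(s, K) = 8 - 4*s
(8190 + r) + z(170, 50) = (8190 - 32939) + (8 - 4*170) = -24749 + (8 - 680) = -24749 - 672 = -25421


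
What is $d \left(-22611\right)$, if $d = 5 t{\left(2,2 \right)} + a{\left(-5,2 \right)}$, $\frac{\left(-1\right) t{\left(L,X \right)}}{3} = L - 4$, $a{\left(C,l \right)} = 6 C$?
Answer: $0$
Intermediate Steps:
$t{\left(L,X \right)} = 12 - 3 L$ ($t{\left(L,X \right)} = - 3 \left(L - 4\right) = - 3 \left(-4 + L\right) = 12 - 3 L$)
$d = 0$ ($d = 5 \left(12 - 6\right) + 6 \left(-5\right) = 5 \left(12 - 6\right) - 30 = 5 \cdot 6 - 30 = 30 - 30 = 0$)
$d \left(-22611\right) = 0 \left(-22611\right) = 0$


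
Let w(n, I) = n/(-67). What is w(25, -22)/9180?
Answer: -5/123012 ≈ -4.0646e-5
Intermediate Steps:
w(n, I) = -n/67 (w(n, I) = n*(-1/67) = -n/67)
w(25, -22)/9180 = -1/67*25/9180 = -25/67*1/9180 = -5/123012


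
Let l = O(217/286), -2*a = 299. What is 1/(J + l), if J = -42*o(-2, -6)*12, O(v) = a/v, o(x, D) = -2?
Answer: 217/175979 ≈ 0.0012331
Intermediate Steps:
a = -299/2 (a = -½*299 = -299/2 ≈ -149.50)
O(v) = -299/(2*v)
l = -42757/217 (l = -299/(2*(217/286)) = -299/(2*(217*(1/286))) = -299/(2*217/286) = -299/2*286/217 = -42757/217 ≈ -197.04)
J = 1008 (J = -42*(-2)*12 = 84*12 = 1008)
1/(J + l) = 1/(1008 - 42757/217) = 1/(175979/217) = 217/175979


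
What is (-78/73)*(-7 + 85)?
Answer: -6084/73 ≈ -83.342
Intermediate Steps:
(-78/73)*(-7 + 85) = -78*1/73*78 = -78/73*78 = -6084/73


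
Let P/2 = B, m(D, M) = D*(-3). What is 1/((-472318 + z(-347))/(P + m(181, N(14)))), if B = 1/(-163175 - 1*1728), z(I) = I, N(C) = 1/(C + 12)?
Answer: 89542331/77943876495 ≈ 0.0011488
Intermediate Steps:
N(C) = 1/(12 + C)
m(D, M) = -3*D
B = -1/164903 (B = 1/(-163175 - 1728) = 1/(-164903) = -1/164903 ≈ -6.0642e-6)
P = -2/164903 (P = 2*(-1/164903) = -2/164903 ≈ -1.2128e-5)
1/((-472318 + z(-347))/(P + m(181, N(14)))) = 1/((-472318 - 347)/(-2/164903 - 3*181)) = 1/(-472665/(-2/164903 - 543)) = 1/(-472665/(-89542331/164903)) = 1/(-472665*(-164903/89542331)) = 1/(77943876495/89542331) = 89542331/77943876495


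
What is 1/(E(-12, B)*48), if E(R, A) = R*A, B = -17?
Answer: 1/9792 ≈ 0.00010212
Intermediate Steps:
E(R, A) = A*R
1/(E(-12, B)*48) = 1/(-17*(-12)*48) = 1/(204*48) = 1/9792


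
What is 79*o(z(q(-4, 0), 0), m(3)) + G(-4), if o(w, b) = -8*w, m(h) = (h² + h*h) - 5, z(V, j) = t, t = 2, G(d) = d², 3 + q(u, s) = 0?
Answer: -1248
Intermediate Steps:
q(u, s) = -3 (q(u, s) = -3 + 0 = -3)
z(V, j) = 2
m(h) = -5 + 2*h² (m(h) = (h² + h²) - 5 = 2*h² - 5 = -5 + 2*h²)
79*o(z(q(-4, 0), 0), m(3)) + G(-4) = 79*(-8*2) + (-4)² = 79*(-16) + 16 = -1264 + 16 = -1248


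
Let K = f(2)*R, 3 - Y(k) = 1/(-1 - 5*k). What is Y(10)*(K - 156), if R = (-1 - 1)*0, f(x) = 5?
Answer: -8008/17 ≈ -471.06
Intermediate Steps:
R = 0 (R = -2*0 = 0)
Y(k) = 3 - 1/(-1 - 5*k)
K = 0 (K = 5*0 = 0)
Y(10)*(K - 156) = ((4 + 15*10)/(1 + 5*10))*(0 - 156) = ((4 + 150)/(1 + 50))*(-156) = (154/51)*(-156) = -8008/17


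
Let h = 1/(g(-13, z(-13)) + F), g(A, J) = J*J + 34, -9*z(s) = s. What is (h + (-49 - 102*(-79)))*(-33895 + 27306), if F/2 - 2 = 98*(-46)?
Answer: -38367321087040/727049 ≈ -5.2771e+7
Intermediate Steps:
z(s) = -s/9
F = -9012 (F = 4 + 2*(98*(-46)) = 4 + 2*(-4508) = 4 - 9016 = -9012)
g(A, J) = 34 + J**2 (g(A, J) = J**2 + 34 = 34 + J**2)
h = -81/727049 (h = 1/((34 + (-1/9*(-13))**2) - 9012) = 1/((34 + (13/9)**2) - 9012) = 1/((34 + 169/81) - 9012) = 1/(2923/81 - 9012) = 1/(-727049/81) = -81/727049 ≈ -0.00011141)
(h + (-49 - 102*(-79)))*(-33895 + 27306) = (-81/727049 + (-49 - 102*(-79)))*(-33895 + 27306) = (-81/727049 + (-49 + 8058))*(-6589) = (-81/727049 + 8009)*(-6589) = (5822935360/727049)*(-6589) = -38367321087040/727049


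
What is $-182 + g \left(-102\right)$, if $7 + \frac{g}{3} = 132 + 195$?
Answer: $-98102$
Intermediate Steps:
$g = 960$ ($g = -21 + 3 \left(132 + 195\right) = -21 + 3 \cdot 327 = -21 + 981 = 960$)
$-182 + g \left(-102\right) = -182 + 960 \left(-102\right) = -182 - 97920 = -98102$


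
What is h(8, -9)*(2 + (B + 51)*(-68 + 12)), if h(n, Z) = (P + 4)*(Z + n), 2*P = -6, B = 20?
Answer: 3974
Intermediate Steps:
P = -3 (P = (½)*(-6) = -3)
h(n, Z) = Z + n (h(n, Z) = (-3 + 4)*(Z + n) = 1*(Z + n) = Z + n)
h(8, -9)*(2 + (B + 51)*(-68 + 12)) = (-9 + 8)*(2 + (20 + 51)*(-68 + 12)) = -(2 + 71*(-56)) = -(2 - 3976) = -1*(-3974) = 3974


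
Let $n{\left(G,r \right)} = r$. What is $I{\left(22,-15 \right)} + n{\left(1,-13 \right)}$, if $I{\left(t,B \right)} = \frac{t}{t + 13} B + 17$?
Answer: $- \frac{38}{7} \approx -5.4286$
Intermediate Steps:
$I{\left(t,B \right)} = 17 + \frac{B t}{13 + t}$ ($I{\left(t,B \right)} = \frac{t}{13 + t} B + 17 = \frac{B t}{13 + t} + 17 = 17 + \frac{B t}{13 + t}$)
$I{\left(22,-15 \right)} + n{\left(1,-13 \right)} = \frac{221 + 17 \cdot 22 - 330}{13 + 22} - 13 = \frac{221 + 374 - 330}{35} - 13 = \frac{1}{35} \cdot 265 - 13 = \frac{53}{7} - 13 = - \frac{38}{7}$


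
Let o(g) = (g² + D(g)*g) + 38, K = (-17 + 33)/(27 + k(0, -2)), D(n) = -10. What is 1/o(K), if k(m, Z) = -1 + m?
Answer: 169/5446 ≈ 0.031032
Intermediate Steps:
K = 8/13 (K = (-17 + 33)/(27 + (-1 + 0)) = 16/(27 - 1) = 16/26 = 16*(1/26) = 8/13 ≈ 0.61539)
o(g) = 38 + g² - 10*g (o(g) = (g² - 10*g) + 38 = 38 + g² - 10*g)
1/o(K) = 1/(38 + (8/13)² - 10*8/13) = 1/(38 + 64/169 - 80/13) = 1/(5446/169) = 169/5446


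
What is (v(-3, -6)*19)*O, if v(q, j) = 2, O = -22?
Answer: -836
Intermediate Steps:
(v(-3, -6)*19)*O = (2*19)*(-22) = 38*(-22) = -836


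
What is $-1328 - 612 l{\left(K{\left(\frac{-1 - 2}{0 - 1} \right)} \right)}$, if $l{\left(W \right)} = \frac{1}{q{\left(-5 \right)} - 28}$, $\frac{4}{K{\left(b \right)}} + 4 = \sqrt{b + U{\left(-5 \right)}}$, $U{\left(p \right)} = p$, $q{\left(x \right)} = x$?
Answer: $- \frac{14404}{11} \approx -1309.5$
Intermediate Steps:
$K{\left(b \right)} = \frac{4}{-4 + \sqrt{-5 + b}}$ ($K{\left(b \right)} = \frac{4}{-4 + \sqrt{b - 5}} = \frac{4}{-4 + \sqrt{-5 + b}}$)
$l{\left(W \right)} = - \frac{1}{33}$ ($l{\left(W \right)} = \frac{1}{-5 - 28} = \frac{1}{-33} = - \frac{1}{33}$)
$-1328 - 612 l{\left(K{\left(\frac{-1 - 2}{0 - 1} \right)} \right)} = -1328 - - \frac{204}{11} = -1328 + \frac{204}{11} = - \frac{14404}{11}$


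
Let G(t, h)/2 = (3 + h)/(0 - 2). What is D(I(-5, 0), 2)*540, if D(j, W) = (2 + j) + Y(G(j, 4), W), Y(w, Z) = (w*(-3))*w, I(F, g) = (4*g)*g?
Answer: -78300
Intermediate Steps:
I(F, g) = 4*g²
G(t, h) = -3 - h (G(t, h) = 2*((3 + h)/(0 - 2)) = 2*((3 + h)/(-2)) = 2*((3 + h)*(-½)) = 2*(-3/2 - h/2) = -3 - h)
Y(w, Z) = -3*w² (Y(w, Z) = (-3*w)*w = -3*w²)
D(j, W) = -145 + j (D(j, W) = (2 + j) - 3*(-3 - 1*4)² = (2 + j) - 3*(-3 - 4)² = (2 + j) - 3*(-7)² = (2 + j) - 3*49 = (2 + j) - 147 = -145 + j)
D(I(-5, 0), 2)*540 = (-145 + 4*0²)*540 = (-145 + 4*0)*540 = (-145 + 0)*540 = -145*540 = -78300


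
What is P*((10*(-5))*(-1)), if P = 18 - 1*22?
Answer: -200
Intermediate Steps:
P = -4 (P = 18 - 22 = -4)
P*((10*(-5))*(-1)) = -4*10*(-5)*(-1) = -(-200)*(-1) = -4*50 = -200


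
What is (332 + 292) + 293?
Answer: 917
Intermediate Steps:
(332 + 292) + 293 = 624 + 293 = 917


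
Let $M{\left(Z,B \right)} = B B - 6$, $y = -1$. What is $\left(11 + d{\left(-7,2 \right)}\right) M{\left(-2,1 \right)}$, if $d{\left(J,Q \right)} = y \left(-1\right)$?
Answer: $-60$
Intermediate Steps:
$d{\left(J,Q \right)} = 1$ ($d{\left(J,Q \right)} = \left(-1\right) \left(-1\right) = 1$)
$M{\left(Z,B \right)} = -6 + B^{2}$ ($M{\left(Z,B \right)} = B^{2} - 6 = -6 + B^{2}$)
$\left(11 + d{\left(-7,2 \right)}\right) M{\left(-2,1 \right)} = \left(11 + 1\right) \left(-6 + 1^{2}\right) = 12 \left(-6 + 1\right) = 12 \left(-5\right) = -60$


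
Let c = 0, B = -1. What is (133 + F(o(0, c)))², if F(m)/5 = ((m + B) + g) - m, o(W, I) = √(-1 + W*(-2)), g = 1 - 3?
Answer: 13924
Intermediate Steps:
g = -2
o(W, I) = √(-1 - 2*W)
F(m) = -15 (F(m) = 5*(((m - 1) - 2) - m) = 5*(((-1 + m) - 2) - m) = 5*((-3 + m) - m) = 5*(-3) = -15)
(133 + F(o(0, c)))² = (133 - 15)² = 118² = 13924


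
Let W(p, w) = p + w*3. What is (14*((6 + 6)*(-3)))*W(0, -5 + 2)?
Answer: 4536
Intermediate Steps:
W(p, w) = p + 3*w
(14*((6 + 6)*(-3)))*W(0, -5 + 2) = (14*((6 + 6)*(-3)))*(0 + 3*(-5 + 2)) = (14*(12*(-3)))*(0 + 3*(-3)) = (14*(-36))*(0 - 9) = -504*(-9) = 4536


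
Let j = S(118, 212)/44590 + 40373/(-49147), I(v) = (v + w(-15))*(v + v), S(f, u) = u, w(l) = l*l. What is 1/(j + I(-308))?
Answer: 22361885/1143300192883 ≈ 1.9559e-5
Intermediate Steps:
w(l) = l**2
I(v) = 2*v*(225 + v) (I(v) = (v + (-15)**2)*(v + v) = (v + 225)*(2*v) = (225 + v)*(2*v) = 2*v*(225 + v))
j = -18263397/22361885 (j = 212/44590 + 40373/(-49147) = 212*(1/44590) + 40373*(-1/49147) = 106/22295 - 40373/49147 = -18263397/22361885 ≈ -0.81672)
1/(j + I(-308)) = 1/(-18263397/22361885 + 2*(-308)*(225 - 308)) = 1/(-18263397/22361885 + 2*(-308)*(-83)) = 1/(-18263397/22361885 + 51128) = 1/(1143300192883/22361885) = 22361885/1143300192883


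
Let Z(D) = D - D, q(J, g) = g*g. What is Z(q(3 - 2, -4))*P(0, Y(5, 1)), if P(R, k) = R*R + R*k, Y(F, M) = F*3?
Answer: 0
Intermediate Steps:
Y(F, M) = 3*F
P(R, k) = R² + R*k
q(J, g) = g²
Z(D) = 0
Z(q(3 - 2, -4))*P(0, Y(5, 1)) = 0*(0*(0 + 3*5)) = 0*(0*(0 + 15)) = 0*(0*15) = 0*0 = 0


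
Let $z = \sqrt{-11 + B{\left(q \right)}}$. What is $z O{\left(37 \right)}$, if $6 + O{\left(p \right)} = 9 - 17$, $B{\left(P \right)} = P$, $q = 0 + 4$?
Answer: $- 14 i \sqrt{7} \approx - 37.041 i$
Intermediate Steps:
$q = 4$
$z = i \sqrt{7}$ ($z = \sqrt{-11 + 4} = \sqrt{-7} = i \sqrt{7} \approx 2.6458 i$)
$O{\left(p \right)} = -14$ ($O{\left(p \right)} = -6 + \left(9 - 17\right) = -6 - 8 = -14$)
$z O{\left(37 \right)} = i \sqrt{7} \left(-14\right) = - 14 i \sqrt{7}$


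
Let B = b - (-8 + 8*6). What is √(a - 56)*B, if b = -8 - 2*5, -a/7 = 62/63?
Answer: -58*I*√566/3 ≈ -459.95*I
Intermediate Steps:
a = -62/9 (a = -434/63 = -7*62/63 = -62/9 ≈ -6.8889)
b = -18 (b = -8 - 10 = -18)
B = -58 (B = -18 - (-8 + 8*6) = -18 - (-8 + 48) = -18 - 1*40 = -18 - 40 = -58)
√(a - 56)*B = √(-62/9 - 56)*(-58) = √(-566/9)*(-58) = (I*√566/3)*(-58) = -58*I*√566/3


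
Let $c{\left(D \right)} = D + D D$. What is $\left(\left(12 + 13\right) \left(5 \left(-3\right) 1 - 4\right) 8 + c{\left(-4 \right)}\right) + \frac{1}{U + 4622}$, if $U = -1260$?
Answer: $- \frac{12735255}{3362} \approx -3788.0$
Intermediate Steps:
$c{\left(D \right)} = D + D^{2}$
$\left(\left(12 + 13\right) \left(5 \left(-3\right) 1 - 4\right) 8 + c{\left(-4 \right)}\right) + \frac{1}{U + 4622} = \left(\left(12 + 13\right) \left(5 \left(-3\right) 1 - 4\right) 8 - 4 \left(1 - 4\right)\right) + \frac{1}{-1260 + 4622} = \left(25 \left(\left(-15\right) 1 - 4\right) 8 - -12\right) + \frac{1}{3362} = \left(25 \left(-15 - 4\right) 8 + 12\right) + \frac{1}{3362} = \left(25 \left(-19\right) 8 + 12\right) + \frac{1}{3362} = \left(\left(-475\right) 8 + 12\right) + \frac{1}{3362} = \left(-3800 + 12\right) + \frac{1}{3362} = -3788 + \frac{1}{3362} = - \frac{12735255}{3362}$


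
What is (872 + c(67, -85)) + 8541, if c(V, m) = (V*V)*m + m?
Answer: -372237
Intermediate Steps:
c(V, m) = m + m*V² (c(V, m) = V²*m + m = m*V² + m = m + m*V²)
(872 + c(67, -85)) + 8541 = (872 - 85*(1 + 67²)) + 8541 = (872 - 85*(1 + 4489)) + 8541 = (872 - 85*4490) + 8541 = (872 - 381650) + 8541 = -380778 + 8541 = -372237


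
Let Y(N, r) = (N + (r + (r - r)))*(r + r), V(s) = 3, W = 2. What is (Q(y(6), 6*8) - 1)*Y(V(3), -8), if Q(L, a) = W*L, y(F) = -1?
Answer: -240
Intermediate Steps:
Q(L, a) = 2*L
Y(N, r) = 2*r*(N + r) (Y(N, r) = (N + (r + 0))*(2*r) = (N + r)*(2*r) = 2*r*(N + r))
(Q(y(6), 6*8) - 1)*Y(V(3), -8) = (2*(-1) - 1)*(2*(-8)*(3 - 8)) = (-2 - 1)*(2*(-8)*(-5)) = -3*80 = -240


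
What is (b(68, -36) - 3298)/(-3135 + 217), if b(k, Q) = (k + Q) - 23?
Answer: 3289/2918 ≈ 1.1271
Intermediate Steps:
b(k, Q) = -23 + Q + k (b(k, Q) = (Q + k) - 23 = -23 + Q + k)
(b(68, -36) - 3298)/(-3135 + 217) = ((-23 - 36 + 68) - 3298)/(-3135 + 217) = (9 - 3298)/(-2918) = -3289*(-1/2918) = 3289/2918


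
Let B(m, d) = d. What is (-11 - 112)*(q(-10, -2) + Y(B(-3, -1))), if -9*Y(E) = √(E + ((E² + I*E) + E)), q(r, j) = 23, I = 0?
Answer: -2829 + 41*I/3 ≈ -2829.0 + 13.667*I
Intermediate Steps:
Y(E) = -√(E² + 2*E)/9 (Y(E) = -√(E + ((E² + 0*E) + E))/9 = -√(E + ((E² + 0) + E))/9 = -√(E + (E² + E))/9 = -√(E + (E + E²))/9 = -√(E² + 2*E)/9)
(-11 - 112)*(q(-10, -2) + Y(B(-3, -1))) = (-11 - 112)*(23 - I*√(2 - 1)/9) = -123*(23 - I/9) = -2829 + 41*I/3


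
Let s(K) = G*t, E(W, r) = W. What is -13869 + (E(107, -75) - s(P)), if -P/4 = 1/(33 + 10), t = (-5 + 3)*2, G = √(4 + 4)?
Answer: -13762 + 8*√2 ≈ -13751.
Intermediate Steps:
G = 2*√2 (G = √8 = 2*√2 ≈ 2.8284)
t = -4 (t = -2*2 = -4)
P = -4/43 (P = -4/(33 + 10) = -4/43 ≈ -0.093023)
s(K) = -8*√2 (s(K) = (2*√2)*(-4) = -8*√2)
-13869 + (E(107, -75) - s(P)) = -13869 + (107 - (-8)*√2) = -13869 + (107 + 8*√2) = -13762 + 8*√2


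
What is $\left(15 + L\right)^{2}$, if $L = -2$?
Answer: $169$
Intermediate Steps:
$\left(15 + L\right)^{2} = \left(15 - 2\right)^{2} = 13^{2} = 169$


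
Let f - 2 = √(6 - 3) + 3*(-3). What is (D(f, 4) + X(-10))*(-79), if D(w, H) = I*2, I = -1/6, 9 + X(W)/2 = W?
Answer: 9085/3 ≈ 3028.3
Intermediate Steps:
X(W) = -18 + 2*W
f = -7 + √3 (f = 2 + (√(6 - 3) + 3*(-3)) = 2 + (√3 - 9) = 2 + (-9 + √3) = -7 + √3 ≈ -5.2680)
I = -⅙ (I = -1*⅙ = -⅙ ≈ -0.16667)
D(w, H) = -⅓ (D(w, H) = -⅙*2 = -⅓)
(D(f, 4) + X(-10))*(-79) = (-⅓ + (-18 + 2*(-10)))*(-79) = (-⅓ + (-18 - 20))*(-79) = (-⅓ - 38)*(-79) = -115/3*(-79) = 9085/3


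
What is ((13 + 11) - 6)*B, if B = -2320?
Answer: -41760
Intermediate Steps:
((13 + 11) - 6)*B = ((13 + 11) - 6)*(-2320) = (24 - 6)*(-2320) = 18*(-2320) = -41760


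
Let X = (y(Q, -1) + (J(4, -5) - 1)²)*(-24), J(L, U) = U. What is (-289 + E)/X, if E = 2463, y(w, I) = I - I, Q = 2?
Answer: -1087/432 ≈ -2.5162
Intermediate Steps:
y(w, I) = 0
X = -864 (X = (0 + (-5 - 1)²)*(-24) = (0 + (-6)²)*(-24) = (0 + 36)*(-24) = 36*(-24) = -864)
(-289 + E)/X = (-289 + 2463)/(-864) = 2174*(-1/864) = -1087/432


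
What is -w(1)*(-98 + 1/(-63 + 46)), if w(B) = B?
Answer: 1667/17 ≈ 98.059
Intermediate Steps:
-w(1)*(-98 + 1/(-63 + 46)) = -(-98 + 1/(-63 + 46)) = -(-98 + 1/(-17)) = -(-98 - 1/17) = -(-1667)/17 = -1*(-1667/17) = 1667/17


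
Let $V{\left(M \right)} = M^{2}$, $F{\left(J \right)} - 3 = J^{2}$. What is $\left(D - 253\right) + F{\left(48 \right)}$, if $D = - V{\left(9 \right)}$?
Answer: $1973$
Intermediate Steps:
$F{\left(J \right)} = 3 + J^{2}$
$D = -81$ ($D = - 9^{2} = \left(-1\right) 81 = -81$)
$\left(D - 253\right) + F{\left(48 \right)} = \left(-81 - 253\right) + \left(3 + 48^{2}\right) = -334 + \left(3 + 2304\right) = -334 + 2307 = 1973$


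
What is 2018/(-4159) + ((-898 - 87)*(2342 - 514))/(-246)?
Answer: 3744057896/511557 ≈ 7318.9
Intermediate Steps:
2018/(-4159) + ((-898 - 87)*(2342 - 514))/(-246) = 2018*(-1/4159) - 985*1828*(-1/246) = -2018/4159 - 1800580*(-1/246) = -2018/4159 + 900290/123 = 3744057896/511557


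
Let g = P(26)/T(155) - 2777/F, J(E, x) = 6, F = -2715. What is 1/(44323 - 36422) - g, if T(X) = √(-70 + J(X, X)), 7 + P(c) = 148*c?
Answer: -21938362/21451215 + 3841*I/8 ≈ -1.0227 + 480.13*I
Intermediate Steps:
P(c) = -7 + 148*c
T(X) = 8*I (T(X) = √(-70 + 6) = √(-64) = 8*I)
g = 2777/2715 - 3841*I/8 (g = (-7 + 148*26)/((8*I)) - 2777/(-2715) = (-7 + 3848)*(-I/8) - 2777*(-1/2715) = 3841*(-I/8) + 2777/2715 = -3841*I/8 + 2777/2715 = 2777/2715 - 3841*I/8 ≈ 1.0228 - 480.13*I)
1/(44323 - 36422) - g = 1/(44323 - 36422) - (2777/2715 - 3841*I/8) = 1/7901 + (-2777/2715 + 3841*I/8) = -21938362/21451215 + 3841*I/8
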